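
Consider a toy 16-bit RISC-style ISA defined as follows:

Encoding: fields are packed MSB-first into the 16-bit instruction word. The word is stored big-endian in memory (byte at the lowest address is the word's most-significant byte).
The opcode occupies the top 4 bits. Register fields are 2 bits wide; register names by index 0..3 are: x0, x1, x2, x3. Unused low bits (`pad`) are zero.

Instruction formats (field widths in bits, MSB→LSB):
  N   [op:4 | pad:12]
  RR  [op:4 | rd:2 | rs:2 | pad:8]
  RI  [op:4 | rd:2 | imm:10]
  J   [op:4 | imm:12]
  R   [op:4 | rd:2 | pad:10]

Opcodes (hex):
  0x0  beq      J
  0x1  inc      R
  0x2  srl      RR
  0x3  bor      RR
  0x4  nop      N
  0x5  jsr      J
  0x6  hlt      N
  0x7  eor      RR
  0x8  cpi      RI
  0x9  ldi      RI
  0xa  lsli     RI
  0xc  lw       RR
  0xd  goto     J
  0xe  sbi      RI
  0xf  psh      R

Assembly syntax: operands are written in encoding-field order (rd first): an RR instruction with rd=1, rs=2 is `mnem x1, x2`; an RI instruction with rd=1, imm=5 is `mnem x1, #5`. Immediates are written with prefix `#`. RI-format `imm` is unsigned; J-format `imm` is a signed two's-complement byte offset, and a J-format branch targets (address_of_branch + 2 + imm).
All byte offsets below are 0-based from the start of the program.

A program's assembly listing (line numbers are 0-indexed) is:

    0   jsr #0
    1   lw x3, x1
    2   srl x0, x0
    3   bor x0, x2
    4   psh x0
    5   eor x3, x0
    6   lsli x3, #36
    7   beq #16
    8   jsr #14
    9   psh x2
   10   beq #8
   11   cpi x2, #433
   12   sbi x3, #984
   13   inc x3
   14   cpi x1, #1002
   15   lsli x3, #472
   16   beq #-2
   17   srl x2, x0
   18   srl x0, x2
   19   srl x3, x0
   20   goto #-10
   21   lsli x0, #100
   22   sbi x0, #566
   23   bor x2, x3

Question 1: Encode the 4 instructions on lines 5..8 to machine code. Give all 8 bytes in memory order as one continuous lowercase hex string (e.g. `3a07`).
L5: eor op=0x7:4|rd=3:2|rs=0:2|pad=0:8 ⇒ 0x7c00 ⇒ big 7c 00
L6: lsli op=0xa:4|rd=3:2|imm=36:10 ⇒ 0xac24 ⇒ big ac 24
L7: beq op=0x0:4|imm=16:12 ⇒ 0x0010 ⇒ big 00 10
L8: jsr op=0x5:4|imm=14:12 ⇒ 0x500e ⇒ big 50 0e

7c00ac240010500e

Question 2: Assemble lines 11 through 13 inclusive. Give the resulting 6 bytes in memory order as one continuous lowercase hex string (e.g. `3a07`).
89b1efd81c00

line 11 (cpi): pack op=0x8:4|rd=2:2|imm=433:10 = 0x89b1; big→ 89 b1
line 12 (sbi): pack op=0xe:4|rd=3:2|imm=984:10 = 0xefd8; big→ ef d8
line 13 (inc): pack op=0x1:4|rd=3:2|pad=0:10 = 0x1c00; big→ 1c 00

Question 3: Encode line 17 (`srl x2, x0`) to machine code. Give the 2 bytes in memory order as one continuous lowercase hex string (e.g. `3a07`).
line 17 (srl): pack op=0x2:4|rd=2:2|rs=0:2|pad=0:8 = 0x2800; big→ 28 00

2800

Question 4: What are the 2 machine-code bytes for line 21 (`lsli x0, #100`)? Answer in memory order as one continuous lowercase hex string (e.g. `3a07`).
L21: lsli op=0xa:4|rd=0:2|imm=100:10 ⇒ 0xa064 ⇒ big a0 64

a064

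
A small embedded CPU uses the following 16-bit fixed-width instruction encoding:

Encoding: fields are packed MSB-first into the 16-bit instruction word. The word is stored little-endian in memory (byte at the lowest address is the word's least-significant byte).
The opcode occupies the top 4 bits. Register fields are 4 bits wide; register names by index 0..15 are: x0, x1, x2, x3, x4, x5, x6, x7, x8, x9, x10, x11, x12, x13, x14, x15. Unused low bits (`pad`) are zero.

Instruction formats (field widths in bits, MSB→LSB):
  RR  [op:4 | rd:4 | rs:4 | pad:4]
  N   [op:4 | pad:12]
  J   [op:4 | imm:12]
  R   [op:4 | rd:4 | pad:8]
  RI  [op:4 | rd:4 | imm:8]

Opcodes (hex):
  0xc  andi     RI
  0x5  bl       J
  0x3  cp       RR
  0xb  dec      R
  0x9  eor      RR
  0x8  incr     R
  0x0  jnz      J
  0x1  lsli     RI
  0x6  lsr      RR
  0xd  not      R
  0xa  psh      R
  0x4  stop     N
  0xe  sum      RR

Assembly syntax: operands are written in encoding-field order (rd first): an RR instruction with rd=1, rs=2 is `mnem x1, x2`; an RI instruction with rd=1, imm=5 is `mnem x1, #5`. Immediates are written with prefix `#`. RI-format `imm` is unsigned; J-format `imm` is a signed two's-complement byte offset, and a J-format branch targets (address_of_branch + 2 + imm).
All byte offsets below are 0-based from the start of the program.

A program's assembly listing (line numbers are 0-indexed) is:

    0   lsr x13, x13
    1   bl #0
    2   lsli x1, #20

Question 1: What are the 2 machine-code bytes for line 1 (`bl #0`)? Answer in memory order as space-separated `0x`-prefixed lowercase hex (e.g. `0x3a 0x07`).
line 1 (bl): pack op=0x5:4|imm=0:12 = 0x5000; little→ 00 50

0x00 0x50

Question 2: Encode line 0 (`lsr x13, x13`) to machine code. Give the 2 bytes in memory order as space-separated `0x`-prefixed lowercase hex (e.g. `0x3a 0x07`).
0xd0 0x6d

0. lsr fields op=0x6:4|rd=13:4|rs=13:4|pad=0:4 → word 6dd0h → d0 6d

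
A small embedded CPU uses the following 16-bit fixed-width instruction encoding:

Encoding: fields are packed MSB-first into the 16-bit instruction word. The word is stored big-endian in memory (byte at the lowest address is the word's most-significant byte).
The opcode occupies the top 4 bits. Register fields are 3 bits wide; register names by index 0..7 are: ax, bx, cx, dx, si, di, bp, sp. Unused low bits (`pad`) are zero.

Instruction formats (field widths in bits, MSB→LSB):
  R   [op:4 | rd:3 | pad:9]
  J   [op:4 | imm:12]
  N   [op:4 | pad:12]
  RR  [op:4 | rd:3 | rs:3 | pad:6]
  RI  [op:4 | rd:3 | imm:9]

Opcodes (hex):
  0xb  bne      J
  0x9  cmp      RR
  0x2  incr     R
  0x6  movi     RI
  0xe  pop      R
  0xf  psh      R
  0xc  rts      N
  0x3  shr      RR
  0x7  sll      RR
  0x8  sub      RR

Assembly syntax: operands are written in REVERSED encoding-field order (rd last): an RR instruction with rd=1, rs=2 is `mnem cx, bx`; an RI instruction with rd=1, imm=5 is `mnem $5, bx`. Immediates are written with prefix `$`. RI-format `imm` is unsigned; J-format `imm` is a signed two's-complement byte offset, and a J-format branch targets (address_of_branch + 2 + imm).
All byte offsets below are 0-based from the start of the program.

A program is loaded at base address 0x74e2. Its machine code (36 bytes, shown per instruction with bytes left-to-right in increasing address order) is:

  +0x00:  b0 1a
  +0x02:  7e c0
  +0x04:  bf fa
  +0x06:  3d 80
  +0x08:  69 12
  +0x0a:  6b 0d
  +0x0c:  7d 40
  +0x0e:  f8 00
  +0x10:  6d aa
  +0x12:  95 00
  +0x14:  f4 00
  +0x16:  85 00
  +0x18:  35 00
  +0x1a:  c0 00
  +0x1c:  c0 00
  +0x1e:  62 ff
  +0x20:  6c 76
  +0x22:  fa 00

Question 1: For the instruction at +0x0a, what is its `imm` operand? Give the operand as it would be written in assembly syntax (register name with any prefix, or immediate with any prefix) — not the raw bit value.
$269

+0x0a: 6b 0d ⇒ word 0x6b0d (big)
  op=0x6b0d>>12=0x6 ⇒ movi (RI)
  [11:9] rd=5 = di
  [8:0] imm=269 = $269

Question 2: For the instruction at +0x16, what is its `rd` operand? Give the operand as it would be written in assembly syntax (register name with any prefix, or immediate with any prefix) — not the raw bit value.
[16] 85 00 → 0x8500
  opcode bits[15:12]=0x8: sub/RR
  rd: (w>>9)&0x7=0x2 → cx
  rs: (w>>6)&0x7=0x4 → si

cx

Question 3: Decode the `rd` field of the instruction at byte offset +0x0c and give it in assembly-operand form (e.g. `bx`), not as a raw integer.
bp

+0x0c: 7d 40 ⇒ word 0x7d40 (big)
  opcode bits[15:12]=0x7: sll/RR
  [11:9] rd=6 = bp
  [8:6] rs=5 = di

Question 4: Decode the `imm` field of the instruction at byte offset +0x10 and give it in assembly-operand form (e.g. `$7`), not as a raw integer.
[10] 6d aa → 0x6daa
  top 4b → 0x6 → movi [RI]
  rd: (w>>9)&0x7=0x6 → bp
  imm: (w>>0)&0x1ff=0x1aa → $426

$426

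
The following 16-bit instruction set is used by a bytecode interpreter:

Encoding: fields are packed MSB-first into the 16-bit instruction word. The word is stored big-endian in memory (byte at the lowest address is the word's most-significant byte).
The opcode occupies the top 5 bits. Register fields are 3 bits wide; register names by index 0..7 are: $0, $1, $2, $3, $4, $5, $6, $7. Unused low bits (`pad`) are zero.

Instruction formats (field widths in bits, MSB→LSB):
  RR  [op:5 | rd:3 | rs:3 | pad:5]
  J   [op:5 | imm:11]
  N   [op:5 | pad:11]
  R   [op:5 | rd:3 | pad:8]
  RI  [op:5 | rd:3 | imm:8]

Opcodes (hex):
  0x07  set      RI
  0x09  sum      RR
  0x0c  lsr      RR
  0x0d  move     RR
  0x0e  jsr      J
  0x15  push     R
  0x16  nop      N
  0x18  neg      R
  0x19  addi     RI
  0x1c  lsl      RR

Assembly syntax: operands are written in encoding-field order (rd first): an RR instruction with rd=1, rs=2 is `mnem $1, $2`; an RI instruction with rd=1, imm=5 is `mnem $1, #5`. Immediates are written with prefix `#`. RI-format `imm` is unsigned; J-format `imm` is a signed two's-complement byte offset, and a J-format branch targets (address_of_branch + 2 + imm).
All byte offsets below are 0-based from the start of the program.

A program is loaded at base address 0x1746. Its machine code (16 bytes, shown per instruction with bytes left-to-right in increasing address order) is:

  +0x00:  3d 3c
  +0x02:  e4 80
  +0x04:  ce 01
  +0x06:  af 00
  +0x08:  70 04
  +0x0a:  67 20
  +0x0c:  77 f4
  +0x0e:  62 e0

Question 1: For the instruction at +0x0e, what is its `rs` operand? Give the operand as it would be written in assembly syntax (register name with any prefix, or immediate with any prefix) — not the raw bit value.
$7

off 0x0e: read 62 e0 as big → 0x62e0
  op=0x62e0>>11=0xc ⇒ lsr (RR)
  rd@[10:8]=0x2 ⇒ $2
  rs@[7:5]=0x7 ⇒ $7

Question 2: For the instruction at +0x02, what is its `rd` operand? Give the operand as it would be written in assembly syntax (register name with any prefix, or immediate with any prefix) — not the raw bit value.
[02] e4 80 → 0xe480
  opcode bits[15:11]=0x1c: lsl/RR
  rd: (w>>8)&0x7=0x4 → $4
  rs: (w>>5)&0x7=0x4 → $4

$4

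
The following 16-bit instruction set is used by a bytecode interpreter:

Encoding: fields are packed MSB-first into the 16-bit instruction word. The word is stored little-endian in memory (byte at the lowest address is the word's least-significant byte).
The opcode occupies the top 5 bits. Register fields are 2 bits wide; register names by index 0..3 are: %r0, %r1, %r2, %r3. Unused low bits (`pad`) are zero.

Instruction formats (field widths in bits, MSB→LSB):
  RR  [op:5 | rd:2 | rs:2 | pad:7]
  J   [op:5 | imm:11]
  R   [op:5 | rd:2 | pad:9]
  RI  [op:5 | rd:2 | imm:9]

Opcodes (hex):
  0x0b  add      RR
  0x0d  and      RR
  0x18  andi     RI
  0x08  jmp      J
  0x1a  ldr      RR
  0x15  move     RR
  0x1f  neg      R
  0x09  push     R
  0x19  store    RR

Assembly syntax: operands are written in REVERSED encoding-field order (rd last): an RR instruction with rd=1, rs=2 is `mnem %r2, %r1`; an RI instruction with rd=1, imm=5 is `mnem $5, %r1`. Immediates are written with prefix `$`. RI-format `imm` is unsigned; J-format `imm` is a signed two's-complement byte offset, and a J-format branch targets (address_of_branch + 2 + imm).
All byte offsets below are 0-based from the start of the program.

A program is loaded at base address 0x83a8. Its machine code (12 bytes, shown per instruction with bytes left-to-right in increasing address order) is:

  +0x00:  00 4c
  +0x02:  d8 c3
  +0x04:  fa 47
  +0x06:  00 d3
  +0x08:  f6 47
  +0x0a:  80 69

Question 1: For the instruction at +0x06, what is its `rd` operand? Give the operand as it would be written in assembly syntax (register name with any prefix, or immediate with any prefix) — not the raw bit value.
%r1

@+06  little-endian(00 d3) = 0xd300
  opcode bits[15:11]=0x1a: ldr/RR
  [10:9] rd=1 = %r1
  [8:7] rs=2 = %r2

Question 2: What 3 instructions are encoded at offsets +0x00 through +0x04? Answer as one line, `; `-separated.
push %r2; andi $472, %r1; jmp $-6

+0x00: 00 4c ⇒ word 0x4c00 (little)
  opcode bits[15:11]=0x9: push/R
  [10:9] rd=2 = %r2
+0x02: d8 c3 ⇒ word 0xc3d8 (little)
  opcode bits[15:11]=0x18: andi/RI
  [10:9] rd=1 = %r1
  [8:0] imm=472 = $472
+0x04: fa 47 ⇒ word 0x47fa (little)
  opcode bits[15:11]=0x8: jmp/J
  [10:0] imm=2042 (s11→-6) = $-6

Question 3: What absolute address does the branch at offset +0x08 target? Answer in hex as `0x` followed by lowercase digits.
0x83a8

[08] f6 47 → 0x47f6
  top 5b → 0x8 → jmp [J]
  [10:0] imm=2038 (s11→-10) = $-10
  target = base 0x83a8 + off 0x08 + 2 + imm -10 = 0x83a8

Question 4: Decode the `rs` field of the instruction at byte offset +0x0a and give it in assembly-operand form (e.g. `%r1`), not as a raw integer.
+0x0a: 80 69 ⇒ word 0x6980 (little)
  op=0x6980>>11=0xd ⇒ and (RR)
  rd@[10:9]=0x0 ⇒ %r0
  rs@[8:7]=0x3 ⇒ %r3

%r3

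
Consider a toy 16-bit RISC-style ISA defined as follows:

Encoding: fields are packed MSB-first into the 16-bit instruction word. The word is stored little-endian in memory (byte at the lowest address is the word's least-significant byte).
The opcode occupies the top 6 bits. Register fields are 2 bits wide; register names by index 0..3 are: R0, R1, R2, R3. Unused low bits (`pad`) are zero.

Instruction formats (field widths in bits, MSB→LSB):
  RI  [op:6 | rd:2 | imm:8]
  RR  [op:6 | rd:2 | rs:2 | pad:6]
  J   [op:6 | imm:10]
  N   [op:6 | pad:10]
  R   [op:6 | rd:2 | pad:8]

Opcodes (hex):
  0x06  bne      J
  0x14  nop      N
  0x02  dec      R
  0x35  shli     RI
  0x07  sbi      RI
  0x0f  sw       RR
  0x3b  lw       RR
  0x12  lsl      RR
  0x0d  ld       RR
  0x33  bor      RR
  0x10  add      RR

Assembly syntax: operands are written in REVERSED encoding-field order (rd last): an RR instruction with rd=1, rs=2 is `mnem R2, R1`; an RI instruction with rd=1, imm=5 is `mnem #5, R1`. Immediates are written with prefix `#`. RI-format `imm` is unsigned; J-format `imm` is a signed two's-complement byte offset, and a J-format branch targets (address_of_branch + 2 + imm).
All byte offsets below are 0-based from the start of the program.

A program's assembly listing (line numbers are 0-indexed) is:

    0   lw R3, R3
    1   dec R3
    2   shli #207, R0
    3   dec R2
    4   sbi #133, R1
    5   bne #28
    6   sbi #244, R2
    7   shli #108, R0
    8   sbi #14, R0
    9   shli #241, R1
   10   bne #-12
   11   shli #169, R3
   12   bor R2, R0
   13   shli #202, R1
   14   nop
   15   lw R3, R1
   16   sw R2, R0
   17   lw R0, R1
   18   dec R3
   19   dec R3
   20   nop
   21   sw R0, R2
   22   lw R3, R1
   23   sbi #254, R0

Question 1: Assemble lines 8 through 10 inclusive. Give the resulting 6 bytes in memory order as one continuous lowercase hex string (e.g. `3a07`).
0e1cf1d5f41b

L8: sbi op=0x7:6|rd=0:2|imm=14:8 ⇒ 0x1c0e ⇒ little 0e 1c
L9: shli op=0x35:6|rd=1:2|imm=241:8 ⇒ 0xd5f1 ⇒ little f1 d5
L10: bne op=0x6:6|imm=-12:10 ⇒ 0x1bf4 ⇒ little f4 1b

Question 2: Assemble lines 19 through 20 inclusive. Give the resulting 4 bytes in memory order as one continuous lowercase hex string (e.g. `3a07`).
000b0050

line 19 (dec): pack op=0x2:6|rd=3:2|pad=0:8 = 0x0b00; little→ 00 0b
line 20 (nop): pack op=0x14:6|pad=0:10 = 0x5000; little→ 00 50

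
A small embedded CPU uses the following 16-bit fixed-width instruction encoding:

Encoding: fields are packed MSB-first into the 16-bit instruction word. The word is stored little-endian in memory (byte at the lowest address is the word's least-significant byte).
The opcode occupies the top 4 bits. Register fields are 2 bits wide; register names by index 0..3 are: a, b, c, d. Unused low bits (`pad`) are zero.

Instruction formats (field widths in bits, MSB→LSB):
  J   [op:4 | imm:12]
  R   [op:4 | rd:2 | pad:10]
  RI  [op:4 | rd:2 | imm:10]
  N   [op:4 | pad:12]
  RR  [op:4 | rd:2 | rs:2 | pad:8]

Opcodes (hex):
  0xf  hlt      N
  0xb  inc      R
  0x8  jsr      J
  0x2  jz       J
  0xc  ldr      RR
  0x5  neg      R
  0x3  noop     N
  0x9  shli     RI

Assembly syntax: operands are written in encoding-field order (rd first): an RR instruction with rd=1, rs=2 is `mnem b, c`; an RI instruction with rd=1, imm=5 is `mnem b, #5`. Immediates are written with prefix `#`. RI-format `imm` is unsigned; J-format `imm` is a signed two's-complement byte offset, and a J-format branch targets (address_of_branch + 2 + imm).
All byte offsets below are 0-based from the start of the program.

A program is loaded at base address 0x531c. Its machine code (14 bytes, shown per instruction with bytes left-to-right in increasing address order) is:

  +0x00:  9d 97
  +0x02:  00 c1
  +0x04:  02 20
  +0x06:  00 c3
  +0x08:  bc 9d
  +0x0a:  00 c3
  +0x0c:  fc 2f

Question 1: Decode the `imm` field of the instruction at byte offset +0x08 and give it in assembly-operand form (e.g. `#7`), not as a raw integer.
#444

[08] bc 9d → 0x9dbc
  top 4b → 0x9 → shli [RI]
  [11:10] rd=3 = d
  [9:0] imm=444 = #444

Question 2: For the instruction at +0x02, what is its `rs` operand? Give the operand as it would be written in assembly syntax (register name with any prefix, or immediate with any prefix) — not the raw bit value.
[02] 00 c1 → 0xc100
  op=0xc100>>12=0xc ⇒ ldr (RR)
  [11:10] rd=0 = a
  [9:8] rs=1 = b

b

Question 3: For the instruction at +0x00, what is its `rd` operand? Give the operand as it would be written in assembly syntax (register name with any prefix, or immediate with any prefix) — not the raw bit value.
@+00  little-endian(9d 97) = 0x979d
  top 4b → 0x9 → shli [RI]
  rd@[11:10]=0x1 ⇒ b
  imm@[9:0]=0x39d ⇒ #925

b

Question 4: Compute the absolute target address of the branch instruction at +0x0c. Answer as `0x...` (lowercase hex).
0x5326

off 0x0c: read fc 2f as little → 0x2ffc
  top 4b → 0x2 → jz [J]
  [11:0] imm=4092 (s12→-4) = #-4
  target = base 0x531c + off 0x0c + 2 + imm -4 = 0x5326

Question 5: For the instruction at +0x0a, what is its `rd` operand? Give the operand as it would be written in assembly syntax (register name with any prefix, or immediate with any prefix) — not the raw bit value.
[0a] 00 c3 → 0xc300
  top 4b → 0xc → ldr [RR]
  rd: (w>>10)&0x3=0x0 → a
  rs: (w>>8)&0x3=0x3 → d

a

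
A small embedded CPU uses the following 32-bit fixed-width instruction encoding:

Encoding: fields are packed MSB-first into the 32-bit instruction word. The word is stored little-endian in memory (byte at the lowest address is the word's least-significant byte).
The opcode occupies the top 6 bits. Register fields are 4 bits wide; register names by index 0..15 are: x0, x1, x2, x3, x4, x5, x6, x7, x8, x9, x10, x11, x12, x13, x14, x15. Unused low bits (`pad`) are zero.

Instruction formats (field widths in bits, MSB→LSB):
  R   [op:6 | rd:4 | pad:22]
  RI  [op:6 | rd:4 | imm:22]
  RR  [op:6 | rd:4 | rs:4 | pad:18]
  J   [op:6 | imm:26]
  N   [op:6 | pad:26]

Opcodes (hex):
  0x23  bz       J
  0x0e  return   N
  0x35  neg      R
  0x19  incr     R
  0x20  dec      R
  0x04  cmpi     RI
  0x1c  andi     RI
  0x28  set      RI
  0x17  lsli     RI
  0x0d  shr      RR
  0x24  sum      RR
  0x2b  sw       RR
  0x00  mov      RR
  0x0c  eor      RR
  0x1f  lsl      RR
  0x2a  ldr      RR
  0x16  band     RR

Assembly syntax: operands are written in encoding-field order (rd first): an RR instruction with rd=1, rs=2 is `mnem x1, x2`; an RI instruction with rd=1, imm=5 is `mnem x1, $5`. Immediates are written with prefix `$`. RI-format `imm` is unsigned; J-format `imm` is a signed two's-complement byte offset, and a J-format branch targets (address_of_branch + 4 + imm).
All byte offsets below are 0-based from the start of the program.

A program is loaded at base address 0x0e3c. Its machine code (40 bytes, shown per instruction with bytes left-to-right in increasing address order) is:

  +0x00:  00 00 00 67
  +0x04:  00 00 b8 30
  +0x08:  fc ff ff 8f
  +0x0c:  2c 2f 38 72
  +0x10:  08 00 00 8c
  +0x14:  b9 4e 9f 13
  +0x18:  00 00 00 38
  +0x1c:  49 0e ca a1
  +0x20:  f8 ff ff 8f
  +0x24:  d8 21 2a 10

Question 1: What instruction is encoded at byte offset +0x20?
off 0x20: read f8 ff ff 8f as little → 0x8ffffff8
  top 6b → 0x23 → bz [J]
  imm: (w>>0)&0x3ffffff=0x3fffff8 (s26→-8) → $-8

bz $-8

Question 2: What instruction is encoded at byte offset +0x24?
cmpi x0, $2761176

off 0x24: read d8 21 2a 10 as little → 0x102a21d8
  op=0x102a21d8>>26=0x4 ⇒ cmpi (RI)
  [25:22] rd=0 = x0
  [21:0] imm=2761176 = $2761176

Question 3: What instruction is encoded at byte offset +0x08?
bz $-4

[08] fc ff ff 8f → 0x8ffffffc
  opcode bits[31:26]=0x23: bz/J
  [25:0] imm=67108860 (s26→-4) = $-4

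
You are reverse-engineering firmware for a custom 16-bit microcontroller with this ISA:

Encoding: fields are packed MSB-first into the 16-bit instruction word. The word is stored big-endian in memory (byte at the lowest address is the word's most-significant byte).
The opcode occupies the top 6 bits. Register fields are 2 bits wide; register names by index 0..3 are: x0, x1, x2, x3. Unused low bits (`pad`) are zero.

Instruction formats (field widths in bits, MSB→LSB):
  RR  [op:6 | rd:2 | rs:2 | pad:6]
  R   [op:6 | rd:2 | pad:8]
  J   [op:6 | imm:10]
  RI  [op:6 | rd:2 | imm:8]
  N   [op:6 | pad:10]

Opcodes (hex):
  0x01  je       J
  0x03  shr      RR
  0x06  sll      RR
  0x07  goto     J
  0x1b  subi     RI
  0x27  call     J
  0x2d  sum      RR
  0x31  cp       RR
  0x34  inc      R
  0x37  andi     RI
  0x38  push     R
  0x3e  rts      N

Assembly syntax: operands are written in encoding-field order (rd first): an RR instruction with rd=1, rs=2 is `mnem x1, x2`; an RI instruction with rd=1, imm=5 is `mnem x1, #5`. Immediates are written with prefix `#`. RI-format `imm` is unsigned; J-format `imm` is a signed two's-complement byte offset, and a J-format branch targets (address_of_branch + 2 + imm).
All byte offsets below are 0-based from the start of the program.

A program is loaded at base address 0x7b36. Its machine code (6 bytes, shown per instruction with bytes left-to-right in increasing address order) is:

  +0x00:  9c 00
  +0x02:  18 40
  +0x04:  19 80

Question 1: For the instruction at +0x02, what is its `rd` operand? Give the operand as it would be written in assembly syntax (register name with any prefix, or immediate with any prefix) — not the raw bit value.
x0

off 0x02: read 18 40 as big → 0x1840
  opcode bits[15:10]=0x6: sll/RR
  [9:8] rd=0 = x0
  [7:6] rs=1 = x1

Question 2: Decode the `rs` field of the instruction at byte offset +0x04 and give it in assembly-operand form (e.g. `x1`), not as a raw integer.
x2

off 0x04: read 19 80 as big → 0x1980
  top 6b → 0x6 → sll [RR]
  rd: (w>>8)&0x3=0x1 → x1
  rs: (w>>6)&0x3=0x2 → x2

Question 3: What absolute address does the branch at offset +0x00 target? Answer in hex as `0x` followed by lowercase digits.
0x7b38

@+00  big-endian(9c 00) = 0x9c00
  opcode bits[15:10]=0x27: call/J
  [9:0] imm=0 = #0
  target = base 0x7b36 + off 0x00 + 2 + imm 0 = 0x7b38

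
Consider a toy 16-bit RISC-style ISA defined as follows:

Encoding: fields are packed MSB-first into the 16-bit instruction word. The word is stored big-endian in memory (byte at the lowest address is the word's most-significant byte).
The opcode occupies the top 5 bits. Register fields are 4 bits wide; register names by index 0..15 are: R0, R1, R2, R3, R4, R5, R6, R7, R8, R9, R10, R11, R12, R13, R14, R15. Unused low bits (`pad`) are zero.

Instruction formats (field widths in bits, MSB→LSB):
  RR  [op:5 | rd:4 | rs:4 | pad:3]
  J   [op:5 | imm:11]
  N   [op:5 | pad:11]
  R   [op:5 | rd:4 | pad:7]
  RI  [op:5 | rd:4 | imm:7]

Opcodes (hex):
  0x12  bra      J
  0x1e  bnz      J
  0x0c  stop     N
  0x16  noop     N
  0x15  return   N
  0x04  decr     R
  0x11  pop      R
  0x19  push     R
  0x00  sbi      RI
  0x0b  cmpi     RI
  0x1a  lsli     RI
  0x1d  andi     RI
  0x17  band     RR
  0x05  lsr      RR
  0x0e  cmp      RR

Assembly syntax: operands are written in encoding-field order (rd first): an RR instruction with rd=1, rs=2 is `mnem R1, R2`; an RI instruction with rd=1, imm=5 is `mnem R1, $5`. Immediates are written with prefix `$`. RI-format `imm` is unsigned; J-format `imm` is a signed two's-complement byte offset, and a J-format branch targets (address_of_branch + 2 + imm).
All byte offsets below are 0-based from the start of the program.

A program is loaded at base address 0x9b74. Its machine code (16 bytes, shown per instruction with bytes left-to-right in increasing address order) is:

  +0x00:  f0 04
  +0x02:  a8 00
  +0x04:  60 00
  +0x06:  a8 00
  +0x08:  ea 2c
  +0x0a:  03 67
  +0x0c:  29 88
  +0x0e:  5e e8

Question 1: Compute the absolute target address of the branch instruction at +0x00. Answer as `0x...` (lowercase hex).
off 0x00: read f0 04 as big → 0xf004
  opcode bits[15:11]=0x1e: bnz/J
  imm@[10:0]=0x4 ⇒ $4
  target = base 0x9b74 + off 0x00 + 2 + imm 4 = 0x9b7a

0x9b7a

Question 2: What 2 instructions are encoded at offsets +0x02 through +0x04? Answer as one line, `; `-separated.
@+02  big-endian(a8 00) = 0xa800
  top 5b → 0x15 → return [N]
@+04  big-endian(60 00) = 0x6000
  top 5b → 0xc → stop [N]

return; stop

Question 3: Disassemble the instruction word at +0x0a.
sbi R6, $103

@+0a  big-endian(03 67) = 0x0367
  opcode bits[15:11]=0x0: sbi/RI
  [10:7] rd=6 = R6
  [6:0] imm=103 = $103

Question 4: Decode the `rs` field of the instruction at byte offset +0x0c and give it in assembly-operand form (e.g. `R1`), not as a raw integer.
+0x0c: 29 88 ⇒ word 0x2988 (big)
  op=0x2988>>11=0x5 ⇒ lsr (RR)
  [10:7] rd=3 = R3
  [6:3] rs=1 = R1

R1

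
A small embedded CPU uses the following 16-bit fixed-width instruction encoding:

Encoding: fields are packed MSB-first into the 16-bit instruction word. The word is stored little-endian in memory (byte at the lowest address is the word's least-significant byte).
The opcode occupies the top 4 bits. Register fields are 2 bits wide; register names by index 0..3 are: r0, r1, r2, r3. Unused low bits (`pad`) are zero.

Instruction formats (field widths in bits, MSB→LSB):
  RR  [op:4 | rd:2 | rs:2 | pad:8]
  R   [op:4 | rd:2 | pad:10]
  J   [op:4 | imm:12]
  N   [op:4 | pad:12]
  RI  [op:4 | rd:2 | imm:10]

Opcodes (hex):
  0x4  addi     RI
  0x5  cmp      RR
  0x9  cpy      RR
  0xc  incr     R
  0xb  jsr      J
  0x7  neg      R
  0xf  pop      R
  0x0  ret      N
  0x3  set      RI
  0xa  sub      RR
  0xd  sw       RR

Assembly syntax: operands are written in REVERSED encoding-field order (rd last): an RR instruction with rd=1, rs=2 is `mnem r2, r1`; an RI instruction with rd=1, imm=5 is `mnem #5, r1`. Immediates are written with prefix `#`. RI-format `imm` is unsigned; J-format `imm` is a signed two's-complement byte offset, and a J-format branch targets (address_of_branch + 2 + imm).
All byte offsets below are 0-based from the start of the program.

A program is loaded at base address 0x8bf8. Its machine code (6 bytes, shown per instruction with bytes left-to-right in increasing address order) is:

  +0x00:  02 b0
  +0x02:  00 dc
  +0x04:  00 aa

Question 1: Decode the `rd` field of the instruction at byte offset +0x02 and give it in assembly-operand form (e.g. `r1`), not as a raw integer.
r3

@+02  little-endian(00 dc) = 0xdc00
  opcode bits[15:12]=0xd: sw/RR
  [11:10] rd=3 = r3
  [9:8] rs=0 = r0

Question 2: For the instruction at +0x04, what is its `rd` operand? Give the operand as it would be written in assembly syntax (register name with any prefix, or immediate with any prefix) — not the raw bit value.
off 0x04: read 00 aa as little → 0xaa00
  opcode bits[15:12]=0xa: sub/RR
  rd@[11:10]=0x2 ⇒ r2
  rs@[9:8]=0x2 ⇒ r2

r2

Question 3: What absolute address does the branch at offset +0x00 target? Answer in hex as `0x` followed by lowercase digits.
off 0x00: read 02 b0 as little → 0xb002
  top 4b → 0xb → jsr [J]
  [11:0] imm=2 = #2
  target = base 0x8bf8 + off 0x00 + 2 + imm 2 = 0x8bfc

0x8bfc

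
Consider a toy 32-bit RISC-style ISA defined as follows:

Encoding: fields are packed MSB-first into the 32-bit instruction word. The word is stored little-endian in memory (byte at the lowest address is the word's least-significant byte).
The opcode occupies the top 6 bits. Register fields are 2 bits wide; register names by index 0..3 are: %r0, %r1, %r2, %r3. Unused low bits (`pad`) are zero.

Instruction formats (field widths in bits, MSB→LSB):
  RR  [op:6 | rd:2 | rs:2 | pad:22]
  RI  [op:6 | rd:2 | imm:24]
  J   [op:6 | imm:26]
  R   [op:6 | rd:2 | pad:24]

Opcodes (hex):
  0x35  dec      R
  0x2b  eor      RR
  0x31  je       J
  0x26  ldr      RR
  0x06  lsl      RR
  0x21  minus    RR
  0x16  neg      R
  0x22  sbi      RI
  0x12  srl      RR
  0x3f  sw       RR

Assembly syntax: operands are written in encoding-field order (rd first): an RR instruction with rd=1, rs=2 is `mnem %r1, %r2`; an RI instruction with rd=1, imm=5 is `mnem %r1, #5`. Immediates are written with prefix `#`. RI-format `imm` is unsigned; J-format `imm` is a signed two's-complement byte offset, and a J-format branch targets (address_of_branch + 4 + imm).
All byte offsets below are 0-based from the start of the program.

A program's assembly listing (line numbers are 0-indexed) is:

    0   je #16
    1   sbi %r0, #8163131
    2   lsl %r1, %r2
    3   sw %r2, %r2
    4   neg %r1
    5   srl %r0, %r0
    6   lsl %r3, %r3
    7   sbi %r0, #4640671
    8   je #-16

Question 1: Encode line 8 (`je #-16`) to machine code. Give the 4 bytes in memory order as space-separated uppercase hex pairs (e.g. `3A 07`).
L8: je op=0x31:6|imm=-16:26 ⇒ 0xc7fffff0 ⇒ little f0 ff ff c7

F0 FF FF C7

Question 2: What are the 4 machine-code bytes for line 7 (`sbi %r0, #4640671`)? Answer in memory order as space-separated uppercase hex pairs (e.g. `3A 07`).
7. sbi fields op=0x22:6|rd=0:2|imm=4640671:24 → word 8846cf9fh → 9f cf 46 88

9F CF 46 88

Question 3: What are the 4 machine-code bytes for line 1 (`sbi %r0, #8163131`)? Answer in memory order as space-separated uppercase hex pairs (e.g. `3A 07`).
L1: sbi op=0x22:6|rd=0:2|imm=8163131:24 ⇒ 0x887c8f3b ⇒ little 3b 8f 7c 88

3B 8F 7C 88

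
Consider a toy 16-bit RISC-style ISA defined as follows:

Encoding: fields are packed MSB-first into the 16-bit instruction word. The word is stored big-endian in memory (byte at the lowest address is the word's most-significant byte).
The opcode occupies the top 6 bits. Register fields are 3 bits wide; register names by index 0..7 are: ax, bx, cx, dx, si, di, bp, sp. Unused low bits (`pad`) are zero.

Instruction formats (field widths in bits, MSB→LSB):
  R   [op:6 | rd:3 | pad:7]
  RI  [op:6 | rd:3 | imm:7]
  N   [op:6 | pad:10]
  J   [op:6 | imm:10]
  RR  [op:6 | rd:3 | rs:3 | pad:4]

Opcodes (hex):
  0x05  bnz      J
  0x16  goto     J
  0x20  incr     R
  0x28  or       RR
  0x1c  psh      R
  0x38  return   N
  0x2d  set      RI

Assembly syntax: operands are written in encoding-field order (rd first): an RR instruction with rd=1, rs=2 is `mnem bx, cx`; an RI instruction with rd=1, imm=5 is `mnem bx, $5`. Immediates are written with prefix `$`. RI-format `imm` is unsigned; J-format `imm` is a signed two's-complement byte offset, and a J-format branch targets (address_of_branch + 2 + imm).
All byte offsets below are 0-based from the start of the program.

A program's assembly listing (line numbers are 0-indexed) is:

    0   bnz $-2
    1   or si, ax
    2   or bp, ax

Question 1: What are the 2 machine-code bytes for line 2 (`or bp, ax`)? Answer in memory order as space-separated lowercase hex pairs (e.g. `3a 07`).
a3 00

line 2 (or): pack op=0x28:6|rd=6:3|rs=0:3|pad=0:4 = 0xa300; big→ a3 00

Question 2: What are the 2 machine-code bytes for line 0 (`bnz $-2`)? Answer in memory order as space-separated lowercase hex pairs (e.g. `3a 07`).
17 fe

line 0 (bnz): pack op=0x5:6|imm=-2:10 = 0x17fe; big→ 17 fe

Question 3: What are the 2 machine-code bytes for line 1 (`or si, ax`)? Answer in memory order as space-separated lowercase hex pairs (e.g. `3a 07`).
a2 00

1. or fields op=0x28:6|rd=4:3|rs=0:3|pad=0:4 → word a200h → a2 00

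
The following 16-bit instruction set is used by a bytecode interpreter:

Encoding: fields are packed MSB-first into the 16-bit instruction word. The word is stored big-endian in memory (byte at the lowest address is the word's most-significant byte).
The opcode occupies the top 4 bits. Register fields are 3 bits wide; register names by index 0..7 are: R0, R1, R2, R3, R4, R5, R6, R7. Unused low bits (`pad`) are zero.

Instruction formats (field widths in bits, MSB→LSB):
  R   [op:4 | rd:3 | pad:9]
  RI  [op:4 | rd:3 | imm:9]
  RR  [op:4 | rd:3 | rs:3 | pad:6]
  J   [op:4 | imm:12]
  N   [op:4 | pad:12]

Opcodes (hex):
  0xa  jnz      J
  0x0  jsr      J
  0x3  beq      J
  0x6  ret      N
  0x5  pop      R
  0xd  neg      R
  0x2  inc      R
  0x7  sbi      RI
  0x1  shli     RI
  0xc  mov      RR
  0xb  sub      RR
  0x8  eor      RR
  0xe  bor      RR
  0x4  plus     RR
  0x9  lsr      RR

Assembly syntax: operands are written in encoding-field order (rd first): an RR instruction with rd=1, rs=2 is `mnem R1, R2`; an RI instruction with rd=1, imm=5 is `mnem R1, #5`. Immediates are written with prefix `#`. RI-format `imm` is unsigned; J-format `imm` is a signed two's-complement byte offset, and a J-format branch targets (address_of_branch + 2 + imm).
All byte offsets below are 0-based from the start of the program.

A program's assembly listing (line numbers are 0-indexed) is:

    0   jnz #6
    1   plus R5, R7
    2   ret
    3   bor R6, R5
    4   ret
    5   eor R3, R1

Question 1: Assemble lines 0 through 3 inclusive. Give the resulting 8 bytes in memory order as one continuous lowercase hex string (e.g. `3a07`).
a0064bc06000ed40

L0: jnz op=0xa:4|imm=6:12 ⇒ 0xa006 ⇒ big a0 06
L1: plus op=0x4:4|rd=5:3|rs=7:3|pad=0:6 ⇒ 0x4bc0 ⇒ big 4b c0
L2: ret op=0x6:4|pad=0:12 ⇒ 0x6000 ⇒ big 60 00
L3: bor op=0xe:4|rd=6:3|rs=5:3|pad=0:6 ⇒ 0xed40 ⇒ big ed 40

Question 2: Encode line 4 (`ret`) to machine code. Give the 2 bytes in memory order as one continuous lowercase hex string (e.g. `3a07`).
6000

L4: ret op=0x6:4|pad=0:12 ⇒ 0x6000 ⇒ big 60 00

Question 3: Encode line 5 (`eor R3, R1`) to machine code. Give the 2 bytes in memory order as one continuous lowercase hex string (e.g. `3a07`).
8640

line 5 (eor): pack op=0x8:4|rd=3:3|rs=1:3|pad=0:6 = 0x8640; big→ 86 40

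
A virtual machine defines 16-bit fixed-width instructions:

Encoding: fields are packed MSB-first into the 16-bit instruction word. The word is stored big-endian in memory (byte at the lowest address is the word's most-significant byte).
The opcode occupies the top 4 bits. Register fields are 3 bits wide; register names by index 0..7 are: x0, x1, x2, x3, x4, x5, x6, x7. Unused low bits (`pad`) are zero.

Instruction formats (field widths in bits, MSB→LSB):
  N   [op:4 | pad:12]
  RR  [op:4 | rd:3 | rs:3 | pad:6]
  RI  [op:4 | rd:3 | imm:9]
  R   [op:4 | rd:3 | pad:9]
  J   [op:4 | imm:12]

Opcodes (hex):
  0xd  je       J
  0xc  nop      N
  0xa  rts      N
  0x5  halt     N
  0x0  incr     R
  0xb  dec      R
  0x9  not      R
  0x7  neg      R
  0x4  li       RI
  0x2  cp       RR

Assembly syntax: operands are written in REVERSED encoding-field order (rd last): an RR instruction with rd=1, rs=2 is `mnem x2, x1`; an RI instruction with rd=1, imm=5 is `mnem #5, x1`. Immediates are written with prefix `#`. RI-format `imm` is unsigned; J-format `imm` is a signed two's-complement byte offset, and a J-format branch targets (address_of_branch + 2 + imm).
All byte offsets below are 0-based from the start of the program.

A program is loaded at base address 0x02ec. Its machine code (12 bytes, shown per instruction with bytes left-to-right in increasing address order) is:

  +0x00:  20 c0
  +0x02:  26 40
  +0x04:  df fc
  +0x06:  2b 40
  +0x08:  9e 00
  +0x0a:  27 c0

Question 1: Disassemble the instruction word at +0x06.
@+06  big-endian(2b 40) = 0x2b40
  top 4b → 0x2 → cp [RR]
  [11:9] rd=5 = x5
  [8:6] rs=5 = x5

cp x5, x5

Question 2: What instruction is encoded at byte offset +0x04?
je #-4

@+04  big-endian(df fc) = 0xdffc
  opcode bits[15:12]=0xd: je/J
  imm@[11:0]=0xffc (s12→-4) ⇒ #-4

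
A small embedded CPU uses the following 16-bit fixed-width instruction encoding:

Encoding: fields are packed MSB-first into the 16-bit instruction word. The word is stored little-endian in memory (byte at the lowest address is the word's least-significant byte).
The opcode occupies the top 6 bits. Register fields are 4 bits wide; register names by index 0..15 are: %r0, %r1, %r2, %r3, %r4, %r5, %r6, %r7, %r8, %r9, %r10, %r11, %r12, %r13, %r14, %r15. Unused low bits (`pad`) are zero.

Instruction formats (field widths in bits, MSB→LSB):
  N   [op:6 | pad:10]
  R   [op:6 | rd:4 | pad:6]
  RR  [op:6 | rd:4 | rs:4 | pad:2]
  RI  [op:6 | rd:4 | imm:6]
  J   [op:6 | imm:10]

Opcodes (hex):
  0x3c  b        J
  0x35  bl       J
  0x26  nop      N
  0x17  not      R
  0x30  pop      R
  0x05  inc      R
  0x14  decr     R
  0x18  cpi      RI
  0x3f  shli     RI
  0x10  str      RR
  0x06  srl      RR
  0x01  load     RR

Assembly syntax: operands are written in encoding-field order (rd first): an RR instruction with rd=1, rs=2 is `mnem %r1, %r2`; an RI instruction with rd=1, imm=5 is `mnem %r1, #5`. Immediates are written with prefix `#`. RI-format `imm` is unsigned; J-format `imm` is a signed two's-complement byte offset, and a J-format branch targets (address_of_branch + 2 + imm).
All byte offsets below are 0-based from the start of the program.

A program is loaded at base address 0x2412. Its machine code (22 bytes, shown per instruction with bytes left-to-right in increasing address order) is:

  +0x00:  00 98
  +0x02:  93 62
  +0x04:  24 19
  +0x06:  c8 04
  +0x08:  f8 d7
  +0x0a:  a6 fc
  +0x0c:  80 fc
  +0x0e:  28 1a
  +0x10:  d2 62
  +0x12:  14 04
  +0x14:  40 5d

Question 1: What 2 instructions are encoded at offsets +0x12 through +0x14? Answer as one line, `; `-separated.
off 0x12: read 14 04 as little → 0x0414
  opcode bits[15:10]=0x1: load/RR
  rd: (w>>6)&0xf=0x0 → %r0
  rs: (w>>2)&0xf=0x5 → %r5
off 0x14: read 40 5d as little → 0x5d40
  opcode bits[15:10]=0x17: not/R
  rd: (w>>6)&0xf=0x5 → %r5

load %r0, %r5; not %r5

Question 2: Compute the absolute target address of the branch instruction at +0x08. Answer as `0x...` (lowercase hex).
0x2414

@+08  little-endian(f8 d7) = 0xd7f8
  top 6b → 0x35 → bl [J]
  [9:0] imm=1016 (s10→-8) = #-8
  target = base 0x2412 + off 0x08 + 2 + imm -8 = 0x2414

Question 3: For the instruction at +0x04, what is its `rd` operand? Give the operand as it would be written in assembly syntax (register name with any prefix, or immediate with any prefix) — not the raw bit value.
off 0x04: read 24 19 as little → 0x1924
  top 6b → 0x6 → srl [RR]
  rd: (w>>6)&0xf=0x4 → %r4
  rs: (w>>2)&0xf=0x9 → %r9

%r4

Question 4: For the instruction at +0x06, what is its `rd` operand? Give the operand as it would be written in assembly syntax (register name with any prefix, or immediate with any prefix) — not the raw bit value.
off 0x06: read c8 04 as little → 0x04c8
  op=0x04c8>>10=0x1 ⇒ load (RR)
  [9:6] rd=3 = %r3
  [5:2] rs=2 = %r2

%r3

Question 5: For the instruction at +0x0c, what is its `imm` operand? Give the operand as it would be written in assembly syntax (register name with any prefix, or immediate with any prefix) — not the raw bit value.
[0c] 80 fc → 0xfc80
  top 6b → 0x3f → shli [RI]
  [9:6] rd=2 = %r2
  [5:0] imm=0 = #0

#0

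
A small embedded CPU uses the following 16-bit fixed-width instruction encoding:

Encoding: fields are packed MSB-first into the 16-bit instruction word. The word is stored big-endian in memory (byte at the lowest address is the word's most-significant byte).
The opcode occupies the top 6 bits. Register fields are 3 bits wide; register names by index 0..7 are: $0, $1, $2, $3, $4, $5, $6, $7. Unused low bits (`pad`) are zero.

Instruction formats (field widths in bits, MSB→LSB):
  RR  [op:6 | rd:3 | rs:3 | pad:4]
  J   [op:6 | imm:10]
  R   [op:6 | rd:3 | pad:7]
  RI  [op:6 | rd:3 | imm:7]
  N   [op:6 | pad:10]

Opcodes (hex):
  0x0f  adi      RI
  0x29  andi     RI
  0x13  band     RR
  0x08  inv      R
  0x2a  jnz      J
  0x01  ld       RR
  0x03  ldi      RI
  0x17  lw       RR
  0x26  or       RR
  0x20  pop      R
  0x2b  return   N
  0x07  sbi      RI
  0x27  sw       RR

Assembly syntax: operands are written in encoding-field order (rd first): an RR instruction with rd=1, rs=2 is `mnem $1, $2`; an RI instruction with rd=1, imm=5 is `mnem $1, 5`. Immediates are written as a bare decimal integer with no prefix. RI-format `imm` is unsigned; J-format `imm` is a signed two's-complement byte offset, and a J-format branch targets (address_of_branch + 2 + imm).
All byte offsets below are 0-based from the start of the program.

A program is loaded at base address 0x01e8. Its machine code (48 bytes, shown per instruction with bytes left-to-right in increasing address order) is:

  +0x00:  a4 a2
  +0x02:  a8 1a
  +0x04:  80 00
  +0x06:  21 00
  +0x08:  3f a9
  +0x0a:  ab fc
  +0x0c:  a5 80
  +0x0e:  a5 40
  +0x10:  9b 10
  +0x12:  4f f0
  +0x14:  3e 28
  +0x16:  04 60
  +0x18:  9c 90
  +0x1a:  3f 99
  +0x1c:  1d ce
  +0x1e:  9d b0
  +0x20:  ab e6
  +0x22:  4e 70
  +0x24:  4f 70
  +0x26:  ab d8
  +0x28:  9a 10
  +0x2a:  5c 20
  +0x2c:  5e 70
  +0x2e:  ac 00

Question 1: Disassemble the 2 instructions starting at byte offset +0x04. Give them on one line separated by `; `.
pop $0; inv $2

[04] 80 00 → 0x8000
  op=0x8000>>10=0x20 ⇒ pop (R)
  rd@[9:7]=0x0 ⇒ $0
[06] 21 00 → 0x2100
  op=0x2100>>10=0x8 ⇒ inv (R)
  rd@[9:7]=0x2 ⇒ $2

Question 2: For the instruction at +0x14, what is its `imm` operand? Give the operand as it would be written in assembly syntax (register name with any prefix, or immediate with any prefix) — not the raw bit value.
@+14  big-endian(3e 28) = 0x3e28
  top 6b → 0xf → adi [RI]
  rd@[9:7]=0x4 ⇒ $4
  imm@[6:0]=0x28 ⇒ 40

40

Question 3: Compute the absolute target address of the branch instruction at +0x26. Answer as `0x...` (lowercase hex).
0x01e8

@+26  big-endian(ab d8) = 0xabd8
  op=0xabd8>>10=0x2a ⇒ jnz (J)
  [9:0] imm=984 (s10→-40) = -40
  target = base 0x01e8 + off 0x26 + 2 + imm -40 = 0x01e8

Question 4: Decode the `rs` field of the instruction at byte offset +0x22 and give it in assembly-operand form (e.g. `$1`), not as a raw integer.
$7

+0x22: 4e 70 ⇒ word 0x4e70 (big)
  op=0x4e70>>10=0x13 ⇒ band (RR)
  rd@[9:7]=0x4 ⇒ $4
  rs@[6:4]=0x7 ⇒ $7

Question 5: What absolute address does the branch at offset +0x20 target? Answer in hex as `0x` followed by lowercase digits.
0x01f0

@+20  big-endian(ab e6) = 0xabe6
  opcode bits[15:10]=0x2a: jnz/J
  imm@[9:0]=0x3e6 (s10→-26) ⇒ -26
  target = base 0x01e8 + off 0x20 + 2 + imm -26 = 0x01f0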